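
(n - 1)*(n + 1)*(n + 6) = n^3 + 6*n^2 - n - 6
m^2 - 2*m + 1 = (m - 1)^2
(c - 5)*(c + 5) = c^2 - 25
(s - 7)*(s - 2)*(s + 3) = s^3 - 6*s^2 - 13*s + 42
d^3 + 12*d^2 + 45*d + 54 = (d + 3)^2*(d + 6)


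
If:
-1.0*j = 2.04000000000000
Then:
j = -2.04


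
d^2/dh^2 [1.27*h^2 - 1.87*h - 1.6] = 2.54000000000000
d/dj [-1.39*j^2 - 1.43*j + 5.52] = -2.78*j - 1.43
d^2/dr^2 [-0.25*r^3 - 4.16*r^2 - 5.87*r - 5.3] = -1.5*r - 8.32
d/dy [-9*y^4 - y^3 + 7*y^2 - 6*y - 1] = -36*y^3 - 3*y^2 + 14*y - 6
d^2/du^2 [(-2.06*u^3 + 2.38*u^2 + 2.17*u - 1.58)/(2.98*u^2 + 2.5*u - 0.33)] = (-2.1316282072803e-14*u^4 - 26.722672*u^3 - 59.94624*u^2 - 59.168136*u - 18.75868)/(26.463592*u^6 + 66.603*u^5 + 47.083404*u^4 + 0.873999999999999*u^3 - 5.213934*u^2 + 0.81675*u - 0.035937)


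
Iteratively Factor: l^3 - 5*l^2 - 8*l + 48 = (l - 4)*(l^2 - l - 12) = (l - 4)^2*(l + 3)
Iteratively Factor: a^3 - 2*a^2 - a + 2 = (a - 2)*(a^2 - 1) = (a - 2)*(a - 1)*(a + 1)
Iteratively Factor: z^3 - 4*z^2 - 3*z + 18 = (z - 3)*(z^2 - z - 6) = (z - 3)*(z + 2)*(z - 3)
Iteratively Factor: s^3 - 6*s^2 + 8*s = (s - 2)*(s^2 - 4*s) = (s - 4)*(s - 2)*(s)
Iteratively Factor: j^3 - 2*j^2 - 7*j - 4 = (j + 1)*(j^2 - 3*j - 4) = (j + 1)^2*(j - 4)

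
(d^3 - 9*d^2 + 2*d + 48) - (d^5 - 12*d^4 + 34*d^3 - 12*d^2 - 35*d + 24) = -d^5 + 12*d^4 - 33*d^3 + 3*d^2 + 37*d + 24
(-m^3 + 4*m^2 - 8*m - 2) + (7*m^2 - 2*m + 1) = -m^3 + 11*m^2 - 10*m - 1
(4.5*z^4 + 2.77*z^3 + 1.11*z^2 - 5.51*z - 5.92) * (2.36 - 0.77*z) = -3.465*z^5 + 8.4871*z^4 + 5.6825*z^3 + 6.8623*z^2 - 8.4452*z - 13.9712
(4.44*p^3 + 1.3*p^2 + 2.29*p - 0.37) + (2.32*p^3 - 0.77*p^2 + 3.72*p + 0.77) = 6.76*p^3 + 0.53*p^2 + 6.01*p + 0.4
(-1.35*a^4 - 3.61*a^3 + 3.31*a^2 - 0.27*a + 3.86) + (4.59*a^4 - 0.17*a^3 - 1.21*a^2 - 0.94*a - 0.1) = 3.24*a^4 - 3.78*a^3 + 2.1*a^2 - 1.21*a + 3.76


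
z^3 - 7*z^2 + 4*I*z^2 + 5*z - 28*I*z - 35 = (z - 7)*(z - I)*(z + 5*I)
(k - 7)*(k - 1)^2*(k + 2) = k^4 - 7*k^3 - 3*k^2 + 23*k - 14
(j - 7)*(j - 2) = j^2 - 9*j + 14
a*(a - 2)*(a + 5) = a^3 + 3*a^2 - 10*a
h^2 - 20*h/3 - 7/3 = (h - 7)*(h + 1/3)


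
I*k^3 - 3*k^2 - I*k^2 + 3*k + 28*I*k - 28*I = (k - 4*I)*(k + 7*I)*(I*k - I)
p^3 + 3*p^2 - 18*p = p*(p - 3)*(p + 6)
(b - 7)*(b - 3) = b^2 - 10*b + 21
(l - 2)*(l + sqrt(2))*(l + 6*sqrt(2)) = l^3 - 2*l^2 + 7*sqrt(2)*l^2 - 14*sqrt(2)*l + 12*l - 24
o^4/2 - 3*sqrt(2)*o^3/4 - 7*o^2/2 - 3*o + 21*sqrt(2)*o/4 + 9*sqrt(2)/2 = (o/2 + 1/2)*(o - 3)*(o + 2)*(o - 3*sqrt(2)/2)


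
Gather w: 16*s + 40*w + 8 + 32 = 16*s + 40*w + 40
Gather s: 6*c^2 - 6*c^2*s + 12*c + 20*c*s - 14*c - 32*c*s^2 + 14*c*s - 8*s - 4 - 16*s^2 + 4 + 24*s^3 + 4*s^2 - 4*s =6*c^2 - 2*c + 24*s^3 + s^2*(-32*c - 12) + s*(-6*c^2 + 34*c - 12)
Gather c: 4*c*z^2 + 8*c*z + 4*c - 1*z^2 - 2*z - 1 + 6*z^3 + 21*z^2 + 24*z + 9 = c*(4*z^2 + 8*z + 4) + 6*z^3 + 20*z^2 + 22*z + 8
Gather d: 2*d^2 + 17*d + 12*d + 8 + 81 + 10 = 2*d^2 + 29*d + 99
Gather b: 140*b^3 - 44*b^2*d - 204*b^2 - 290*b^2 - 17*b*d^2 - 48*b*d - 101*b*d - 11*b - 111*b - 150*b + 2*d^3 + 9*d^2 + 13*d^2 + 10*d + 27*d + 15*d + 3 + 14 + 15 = 140*b^3 + b^2*(-44*d - 494) + b*(-17*d^2 - 149*d - 272) + 2*d^3 + 22*d^2 + 52*d + 32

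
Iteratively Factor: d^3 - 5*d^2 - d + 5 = (d + 1)*(d^2 - 6*d + 5) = (d - 5)*(d + 1)*(d - 1)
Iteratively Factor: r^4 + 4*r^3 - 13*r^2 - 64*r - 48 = (r + 3)*(r^3 + r^2 - 16*r - 16) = (r + 1)*(r + 3)*(r^2 - 16) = (r - 4)*(r + 1)*(r + 3)*(r + 4)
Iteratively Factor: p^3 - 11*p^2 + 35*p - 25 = (p - 1)*(p^2 - 10*p + 25) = (p - 5)*(p - 1)*(p - 5)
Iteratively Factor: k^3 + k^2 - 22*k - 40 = (k + 2)*(k^2 - k - 20) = (k - 5)*(k + 2)*(k + 4)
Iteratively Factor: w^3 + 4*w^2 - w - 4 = (w + 1)*(w^2 + 3*w - 4) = (w + 1)*(w + 4)*(w - 1)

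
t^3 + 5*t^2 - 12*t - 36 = (t - 3)*(t + 2)*(t + 6)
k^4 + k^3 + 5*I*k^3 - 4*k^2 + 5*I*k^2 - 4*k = k*(k + 1)*(k + I)*(k + 4*I)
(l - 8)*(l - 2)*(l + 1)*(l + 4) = l^4 - 5*l^3 - 30*l^2 + 40*l + 64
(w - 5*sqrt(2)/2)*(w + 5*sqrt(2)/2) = w^2 - 25/2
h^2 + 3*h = h*(h + 3)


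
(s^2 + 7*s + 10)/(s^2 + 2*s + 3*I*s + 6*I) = (s + 5)/(s + 3*I)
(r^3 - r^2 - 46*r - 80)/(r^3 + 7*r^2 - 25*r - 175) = (r^2 - 6*r - 16)/(r^2 + 2*r - 35)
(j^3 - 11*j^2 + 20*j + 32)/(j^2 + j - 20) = (j^2 - 7*j - 8)/(j + 5)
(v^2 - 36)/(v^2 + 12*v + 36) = (v - 6)/(v + 6)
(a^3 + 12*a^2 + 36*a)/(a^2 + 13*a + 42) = a*(a + 6)/(a + 7)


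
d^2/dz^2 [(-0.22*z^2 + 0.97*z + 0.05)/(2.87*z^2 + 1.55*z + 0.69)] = (17.936926*z^3 + 5.085066*z^2 - 10.190796*z - 2.242094)/(23.639903*z^6 + 38.301585*z^5 + 37.735908*z^4 + 22.140665*z^3 + 9.072396*z^2 + 2.213865*z + 0.328509)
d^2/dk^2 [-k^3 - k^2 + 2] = -6*k - 2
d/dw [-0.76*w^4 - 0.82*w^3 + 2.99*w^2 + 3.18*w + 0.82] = -3.04*w^3 - 2.46*w^2 + 5.98*w + 3.18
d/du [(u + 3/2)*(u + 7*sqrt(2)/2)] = 2*u + 3/2 + 7*sqrt(2)/2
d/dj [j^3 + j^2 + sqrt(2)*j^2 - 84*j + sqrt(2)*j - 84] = 3*j^2 + 2*j + 2*sqrt(2)*j - 84 + sqrt(2)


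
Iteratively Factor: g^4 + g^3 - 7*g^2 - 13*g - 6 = (g + 1)*(g^3 - 7*g - 6) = (g + 1)^2*(g^2 - g - 6) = (g + 1)^2*(g + 2)*(g - 3)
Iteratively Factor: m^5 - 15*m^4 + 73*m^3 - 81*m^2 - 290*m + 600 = (m - 5)*(m^4 - 10*m^3 + 23*m^2 + 34*m - 120) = (m - 5)*(m + 2)*(m^3 - 12*m^2 + 47*m - 60) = (m - 5)*(m - 4)*(m + 2)*(m^2 - 8*m + 15) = (m - 5)^2*(m - 4)*(m + 2)*(m - 3)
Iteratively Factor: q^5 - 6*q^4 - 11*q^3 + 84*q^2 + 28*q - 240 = (q + 2)*(q^4 - 8*q^3 + 5*q^2 + 74*q - 120) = (q - 4)*(q + 2)*(q^3 - 4*q^2 - 11*q + 30) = (q - 5)*(q - 4)*(q + 2)*(q^2 + q - 6) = (q - 5)*(q - 4)*(q - 2)*(q + 2)*(q + 3)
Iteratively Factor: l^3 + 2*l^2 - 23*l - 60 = (l - 5)*(l^2 + 7*l + 12) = (l - 5)*(l + 4)*(l + 3)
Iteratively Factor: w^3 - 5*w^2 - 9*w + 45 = (w - 5)*(w^2 - 9) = (w - 5)*(w - 3)*(w + 3)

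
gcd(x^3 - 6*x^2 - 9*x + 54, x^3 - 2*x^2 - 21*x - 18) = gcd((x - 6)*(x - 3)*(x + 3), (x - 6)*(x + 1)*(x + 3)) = x^2 - 3*x - 18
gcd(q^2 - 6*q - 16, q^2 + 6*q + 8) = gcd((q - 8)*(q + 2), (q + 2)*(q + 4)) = q + 2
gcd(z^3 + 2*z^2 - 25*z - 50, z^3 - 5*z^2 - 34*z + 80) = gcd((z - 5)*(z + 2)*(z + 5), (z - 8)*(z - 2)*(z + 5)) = z + 5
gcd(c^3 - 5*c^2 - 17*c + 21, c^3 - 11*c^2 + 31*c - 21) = c^2 - 8*c + 7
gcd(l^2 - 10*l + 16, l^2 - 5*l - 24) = l - 8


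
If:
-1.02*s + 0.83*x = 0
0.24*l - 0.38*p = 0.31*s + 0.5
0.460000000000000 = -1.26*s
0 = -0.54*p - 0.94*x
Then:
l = 2.85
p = 0.78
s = -0.37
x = -0.45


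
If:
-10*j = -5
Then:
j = 1/2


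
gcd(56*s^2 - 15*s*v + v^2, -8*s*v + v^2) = 8*s - v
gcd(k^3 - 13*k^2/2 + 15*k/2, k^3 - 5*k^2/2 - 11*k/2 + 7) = 1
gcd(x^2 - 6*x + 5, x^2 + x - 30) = x - 5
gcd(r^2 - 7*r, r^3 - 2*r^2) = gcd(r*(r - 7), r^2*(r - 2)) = r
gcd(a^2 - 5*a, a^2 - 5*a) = a^2 - 5*a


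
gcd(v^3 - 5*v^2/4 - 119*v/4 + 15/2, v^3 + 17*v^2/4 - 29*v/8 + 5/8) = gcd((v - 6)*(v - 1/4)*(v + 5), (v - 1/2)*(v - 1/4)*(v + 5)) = v^2 + 19*v/4 - 5/4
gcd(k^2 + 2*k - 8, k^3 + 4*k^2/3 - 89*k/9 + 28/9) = k + 4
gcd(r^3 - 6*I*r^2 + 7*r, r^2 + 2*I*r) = r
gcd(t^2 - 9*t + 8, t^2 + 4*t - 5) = t - 1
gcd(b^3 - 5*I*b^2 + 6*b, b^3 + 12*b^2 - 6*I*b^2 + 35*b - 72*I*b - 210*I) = b - 6*I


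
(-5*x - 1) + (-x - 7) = -6*x - 8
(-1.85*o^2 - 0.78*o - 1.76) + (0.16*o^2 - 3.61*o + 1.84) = -1.69*o^2 - 4.39*o + 0.0800000000000001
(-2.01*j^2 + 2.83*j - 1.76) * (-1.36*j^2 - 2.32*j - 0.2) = 2.7336*j^4 + 0.814399999999999*j^3 - 3.77*j^2 + 3.5172*j + 0.352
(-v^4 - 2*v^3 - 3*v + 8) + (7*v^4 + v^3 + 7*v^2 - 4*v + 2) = 6*v^4 - v^3 + 7*v^2 - 7*v + 10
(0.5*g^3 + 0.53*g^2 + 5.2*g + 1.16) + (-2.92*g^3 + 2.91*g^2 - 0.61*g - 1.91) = -2.42*g^3 + 3.44*g^2 + 4.59*g - 0.75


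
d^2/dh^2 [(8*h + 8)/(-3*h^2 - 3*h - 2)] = 48*(-3*(h + 1)*(2*h + 1)^2 + (3*h + 2)*(3*h^2 + 3*h + 2))/(3*h^2 + 3*h + 2)^3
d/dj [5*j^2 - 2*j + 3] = 10*j - 2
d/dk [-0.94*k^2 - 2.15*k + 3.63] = -1.88*k - 2.15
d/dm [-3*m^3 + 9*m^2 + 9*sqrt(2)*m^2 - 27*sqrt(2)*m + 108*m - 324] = -9*m^2 + 18*m + 18*sqrt(2)*m - 27*sqrt(2) + 108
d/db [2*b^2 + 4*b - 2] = 4*b + 4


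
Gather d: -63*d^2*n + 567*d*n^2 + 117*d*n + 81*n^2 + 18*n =-63*d^2*n + d*(567*n^2 + 117*n) + 81*n^2 + 18*n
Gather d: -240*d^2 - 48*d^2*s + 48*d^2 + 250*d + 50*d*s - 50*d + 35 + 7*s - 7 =d^2*(-48*s - 192) + d*(50*s + 200) + 7*s + 28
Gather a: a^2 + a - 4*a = a^2 - 3*a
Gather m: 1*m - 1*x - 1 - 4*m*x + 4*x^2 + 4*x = m*(1 - 4*x) + 4*x^2 + 3*x - 1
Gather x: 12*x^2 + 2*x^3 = 2*x^3 + 12*x^2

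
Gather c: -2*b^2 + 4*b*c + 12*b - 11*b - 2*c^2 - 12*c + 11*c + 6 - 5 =-2*b^2 + b - 2*c^2 + c*(4*b - 1) + 1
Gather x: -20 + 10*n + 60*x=10*n + 60*x - 20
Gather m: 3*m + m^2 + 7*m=m^2 + 10*m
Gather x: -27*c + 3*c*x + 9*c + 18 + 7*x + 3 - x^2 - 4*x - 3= -18*c - x^2 + x*(3*c + 3) + 18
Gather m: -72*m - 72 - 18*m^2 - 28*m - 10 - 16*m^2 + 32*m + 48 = -34*m^2 - 68*m - 34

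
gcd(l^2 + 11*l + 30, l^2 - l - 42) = l + 6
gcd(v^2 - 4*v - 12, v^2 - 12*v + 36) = v - 6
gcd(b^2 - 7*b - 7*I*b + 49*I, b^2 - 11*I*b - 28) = b - 7*I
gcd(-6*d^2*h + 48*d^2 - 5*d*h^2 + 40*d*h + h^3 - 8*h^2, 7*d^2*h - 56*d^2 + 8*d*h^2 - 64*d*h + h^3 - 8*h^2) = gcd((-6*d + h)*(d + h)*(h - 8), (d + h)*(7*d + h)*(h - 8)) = d*h - 8*d + h^2 - 8*h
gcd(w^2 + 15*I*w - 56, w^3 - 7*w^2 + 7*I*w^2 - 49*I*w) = w + 7*I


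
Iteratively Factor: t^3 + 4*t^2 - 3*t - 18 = (t + 3)*(t^2 + t - 6) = (t - 2)*(t + 3)*(t + 3)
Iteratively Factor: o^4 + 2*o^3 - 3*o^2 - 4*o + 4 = (o + 2)*(o^3 - 3*o + 2) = (o + 2)^2*(o^2 - 2*o + 1) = (o - 1)*(o + 2)^2*(o - 1)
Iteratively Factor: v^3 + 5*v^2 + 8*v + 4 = (v + 2)*(v^2 + 3*v + 2) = (v + 2)^2*(v + 1)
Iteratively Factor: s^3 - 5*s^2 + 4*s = (s)*(s^2 - 5*s + 4) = s*(s - 1)*(s - 4)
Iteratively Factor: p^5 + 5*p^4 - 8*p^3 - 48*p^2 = (p + 4)*(p^4 + p^3 - 12*p^2) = p*(p + 4)*(p^3 + p^2 - 12*p) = p*(p + 4)^2*(p^2 - 3*p) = p^2*(p + 4)^2*(p - 3)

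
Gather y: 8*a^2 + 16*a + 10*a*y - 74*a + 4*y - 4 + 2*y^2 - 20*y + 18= 8*a^2 - 58*a + 2*y^2 + y*(10*a - 16) + 14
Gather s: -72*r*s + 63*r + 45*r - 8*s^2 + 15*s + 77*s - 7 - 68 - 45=108*r - 8*s^2 + s*(92 - 72*r) - 120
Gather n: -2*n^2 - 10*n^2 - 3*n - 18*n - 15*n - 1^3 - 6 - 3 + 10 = -12*n^2 - 36*n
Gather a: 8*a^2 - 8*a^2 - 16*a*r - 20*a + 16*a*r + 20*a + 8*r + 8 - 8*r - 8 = 0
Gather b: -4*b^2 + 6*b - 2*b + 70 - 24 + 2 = -4*b^2 + 4*b + 48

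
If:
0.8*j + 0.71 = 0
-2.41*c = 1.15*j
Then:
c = 0.42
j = -0.89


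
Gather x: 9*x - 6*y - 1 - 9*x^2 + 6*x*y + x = -9*x^2 + x*(6*y + 10) - 6*y - 1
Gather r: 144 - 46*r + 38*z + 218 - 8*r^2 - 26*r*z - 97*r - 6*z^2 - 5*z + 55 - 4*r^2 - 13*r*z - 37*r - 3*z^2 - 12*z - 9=-12*r^2 + r*(-39*z - 180) - 9*z^2 + 21*z + 408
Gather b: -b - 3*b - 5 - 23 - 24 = -4*b - 52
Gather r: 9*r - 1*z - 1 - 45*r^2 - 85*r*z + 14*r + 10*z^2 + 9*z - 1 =-45*r^2 + r*(23 - 85*z) + 10*z^2 + 8*z - 2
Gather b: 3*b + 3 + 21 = 3*b + 24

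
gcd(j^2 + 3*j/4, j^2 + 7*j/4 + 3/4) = j + 3/4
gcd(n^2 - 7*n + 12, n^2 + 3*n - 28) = n - 4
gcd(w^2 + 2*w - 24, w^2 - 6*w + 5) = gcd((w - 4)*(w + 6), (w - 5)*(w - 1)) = 1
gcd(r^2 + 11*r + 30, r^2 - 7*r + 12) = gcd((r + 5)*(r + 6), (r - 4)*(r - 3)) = 1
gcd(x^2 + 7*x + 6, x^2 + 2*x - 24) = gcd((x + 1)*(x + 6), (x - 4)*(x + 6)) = x + 6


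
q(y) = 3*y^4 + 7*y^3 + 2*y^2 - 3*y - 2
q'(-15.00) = -35838.00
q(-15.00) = 128743.00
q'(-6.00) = -1863.00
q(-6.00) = 2464.00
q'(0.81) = 20.40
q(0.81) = 1.89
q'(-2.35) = -52.16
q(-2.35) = 16.74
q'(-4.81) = -871.80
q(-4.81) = 885.55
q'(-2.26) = -43.30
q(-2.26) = 12.46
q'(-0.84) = 1.35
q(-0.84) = -0.72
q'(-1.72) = -8.81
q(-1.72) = -0.29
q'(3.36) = 702.72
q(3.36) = 658.40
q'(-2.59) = -80.98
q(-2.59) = 32.56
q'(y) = 12*y^3 + 21*y^2 + 4*y - 3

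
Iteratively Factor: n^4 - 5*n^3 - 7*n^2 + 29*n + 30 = (n + 1)*(n^3 - 6*n^2 - n + 30) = (n + 1)*(n + 2)*(n^2 - 8*n + 15) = (n - 5)*(n + 1)*(n + 2)*(n - 3)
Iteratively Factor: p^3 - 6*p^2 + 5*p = (p - 5)*(p^2 - p) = p*(p - 5)*(p - 1)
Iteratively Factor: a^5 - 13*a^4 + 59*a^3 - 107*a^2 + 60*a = (a)*(a^4 - 13*a^3 + 59*a^2 - 107*a + 60) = a*(a - 3)*(a^3 - 10*a^2 + 29*a - 20) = a*(a - 3)*(a - 1)*(a^2 - 9*a + 20) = a*(a - 5)*(a - 3)*(a - 1)*(a - 4)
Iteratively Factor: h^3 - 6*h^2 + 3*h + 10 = (h - 5)*(h^2 - h - 2) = (h - 5)*(h + 1)*(h - 2)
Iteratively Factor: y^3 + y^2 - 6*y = (y - 2)*(y^2 + 3*y) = y*(y - 2)*(y + 3)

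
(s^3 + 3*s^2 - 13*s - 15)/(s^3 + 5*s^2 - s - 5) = (s - 3)/(s - 1)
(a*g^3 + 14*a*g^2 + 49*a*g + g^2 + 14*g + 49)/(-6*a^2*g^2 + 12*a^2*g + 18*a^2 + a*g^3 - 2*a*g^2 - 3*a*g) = (-a*g^3 - 14*a*g^2 - 49*a*g - g^2 - 14*g - 49)/(a*(6*a*g^2 - 12*a*g - 18*a - g^3 + 2*g^2 + 3*g))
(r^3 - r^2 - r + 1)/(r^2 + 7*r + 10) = (r^3 - r^2 - r + 1)/(r^2 + 7*r + 10)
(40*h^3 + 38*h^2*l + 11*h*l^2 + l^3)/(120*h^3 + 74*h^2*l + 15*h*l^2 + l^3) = (2*h + l)/(6*h + l)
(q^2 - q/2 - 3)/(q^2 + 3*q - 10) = (q + 3/2)/(q + 5)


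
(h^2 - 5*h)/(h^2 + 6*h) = (h - 5)/(h + 6)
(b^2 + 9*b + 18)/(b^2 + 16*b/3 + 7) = 3*(b + 6)/(3*b + 7)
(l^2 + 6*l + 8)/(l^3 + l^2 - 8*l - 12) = (l + 4)/(l^2 - l - 6)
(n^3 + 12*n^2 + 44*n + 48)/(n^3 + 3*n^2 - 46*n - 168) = (n + 2)/(n - 7)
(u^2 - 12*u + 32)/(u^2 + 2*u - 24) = (u - 8)/(u + 6)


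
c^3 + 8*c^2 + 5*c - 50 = (c - 2)*(c + 5)^2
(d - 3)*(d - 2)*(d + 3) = d^3 - 2*d^2 - 9*d + 18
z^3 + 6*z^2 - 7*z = z*(z - 1)*(z + 7)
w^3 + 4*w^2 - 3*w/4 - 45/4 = (w - 3/2)*(w + 5/2)*(w + 3)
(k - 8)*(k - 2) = k^2 - 10*k + 16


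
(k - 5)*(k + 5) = k^2 - 25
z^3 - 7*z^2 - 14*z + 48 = (z - 8)*(z - 2)*(z + 3)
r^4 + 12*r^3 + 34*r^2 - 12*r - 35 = (r - 1)*(r + 1)*(r + 5)*(r + 7)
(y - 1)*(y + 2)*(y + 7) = y^3 + 8*y^2 + 5*y - 14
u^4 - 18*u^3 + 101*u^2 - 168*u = u*(u - 8)*(u - 7)*(u - 3)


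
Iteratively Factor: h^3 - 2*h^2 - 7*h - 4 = (h - 4)*(h^2 + 2*h + 1) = (h - 4)*(h + 1)*(h + 1)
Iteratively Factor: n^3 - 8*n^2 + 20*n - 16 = (n - 2)*(n^2 - 6*n + 8) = (n - 2)^2*(n - 4)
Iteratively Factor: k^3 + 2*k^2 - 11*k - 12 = (k - 3)*(k^2 + 5*k + 4) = (k - 3)*(k + 4)*(k + 1)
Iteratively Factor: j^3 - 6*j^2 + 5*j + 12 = (j - 3)*(j^2 - 3*j - 4) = (j - 3)*(j + 1)*(j - 4)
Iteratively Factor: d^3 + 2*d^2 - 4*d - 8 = (d - 2)*(d^2 + 4*d + 4) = (d - 2)*(d + 2)*(d + 2)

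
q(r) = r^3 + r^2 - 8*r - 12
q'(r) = 3*r^2 + 2*r - 8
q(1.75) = -17.58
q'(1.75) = 4.69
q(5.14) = 109.10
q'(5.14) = 81.54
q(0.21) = -13.63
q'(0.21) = -7.45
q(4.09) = 40.43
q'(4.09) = 50.36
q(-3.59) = -16.66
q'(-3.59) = 23.48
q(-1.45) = -1.35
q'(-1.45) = -4.59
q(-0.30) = -9.54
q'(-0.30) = -8.33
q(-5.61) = -112.21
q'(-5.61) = 75.20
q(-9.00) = -588.00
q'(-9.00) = 217.00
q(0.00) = -12.00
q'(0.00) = -8.00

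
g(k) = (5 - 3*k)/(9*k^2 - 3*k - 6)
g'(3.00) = 0.00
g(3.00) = -0.06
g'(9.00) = 0.00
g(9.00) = -0.03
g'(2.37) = -0.02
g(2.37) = -0.06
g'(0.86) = -6.60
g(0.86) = -1.26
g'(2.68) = -0.01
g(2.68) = -0.06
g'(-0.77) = 43.66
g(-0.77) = 4.44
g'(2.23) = -0.03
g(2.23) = -0.05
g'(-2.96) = 0.08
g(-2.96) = 0.17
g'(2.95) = 0.00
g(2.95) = -0.06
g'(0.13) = 0.56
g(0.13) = -0.74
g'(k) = (3 - 18*k)*(5 - 3*k)/(9*k^2 - 3*k - 6)^2 - 3/(9*k^2 - 3*k - 6)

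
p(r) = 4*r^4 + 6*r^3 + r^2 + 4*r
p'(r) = 16*r^3 + 18*r^2 + 2*r + 4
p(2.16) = 160.84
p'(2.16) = 253.54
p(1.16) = 22.59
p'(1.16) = 55.52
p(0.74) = 7.14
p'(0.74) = 21.82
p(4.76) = 2742.27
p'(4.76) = 2146.96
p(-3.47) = 327.40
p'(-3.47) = -454.71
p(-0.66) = -3.17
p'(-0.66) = 5.92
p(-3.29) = 252.64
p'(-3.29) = -377.53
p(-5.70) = 3120.93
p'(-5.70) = -2385.67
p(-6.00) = 3900.00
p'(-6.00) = -2816.00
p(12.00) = 93504.00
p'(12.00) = 30268.00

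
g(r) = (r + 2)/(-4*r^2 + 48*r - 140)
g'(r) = (r + 2)*(8*r - 48)/(-4*r^2 + 48*r - 140)^2 + 1/(-4*r^2 + 48*r - 140) = (-r^2 + 12*r + 2*(r - 6)*(r + 2) - 35)/(4*(r^2 - 12*r + 35)^2)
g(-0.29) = -0.01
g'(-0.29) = -0.01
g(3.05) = -0.16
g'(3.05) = -0.16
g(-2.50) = 0.00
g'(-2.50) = -0.00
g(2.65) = -0.11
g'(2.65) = -0.10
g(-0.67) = -0.01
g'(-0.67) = -0.01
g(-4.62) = 0.01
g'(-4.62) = -0.00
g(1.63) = -0.05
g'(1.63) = -0.04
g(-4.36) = 0.01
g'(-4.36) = -0.00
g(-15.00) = 0.01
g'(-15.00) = 0.00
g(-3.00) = 0.00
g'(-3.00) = 0.00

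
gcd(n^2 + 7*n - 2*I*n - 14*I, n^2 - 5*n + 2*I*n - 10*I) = 1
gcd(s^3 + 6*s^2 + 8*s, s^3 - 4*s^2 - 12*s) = s^2 + 2*s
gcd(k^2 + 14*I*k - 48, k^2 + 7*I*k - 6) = k + 6*I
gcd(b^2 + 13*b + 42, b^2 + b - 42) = b + 7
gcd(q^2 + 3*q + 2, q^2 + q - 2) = q + 2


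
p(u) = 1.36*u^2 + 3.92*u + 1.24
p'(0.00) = 3.92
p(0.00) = 1.24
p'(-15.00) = -36.88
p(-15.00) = 248.44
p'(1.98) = 9.31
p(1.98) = 14.33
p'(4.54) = 16.27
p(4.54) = 47.07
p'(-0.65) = 2.15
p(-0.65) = -0.73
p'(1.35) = 7.59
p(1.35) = 9.01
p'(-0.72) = 1.96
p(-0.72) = -0.88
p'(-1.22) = 0.60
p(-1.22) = -1.52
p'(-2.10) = -1.79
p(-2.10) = -0.99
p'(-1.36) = 0.22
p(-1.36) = -1.58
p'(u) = 2.72*u + 3.92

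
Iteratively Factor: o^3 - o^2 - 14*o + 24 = (o + 4)*(o^2 - 5*o + 6) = (o - 2)*(o + 4)*(o - 3)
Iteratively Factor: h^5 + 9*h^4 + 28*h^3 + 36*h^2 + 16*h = (h + 2)*(h^4 + 7*h^3 + 14*h^2 + 8*h) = (h + 2)*(h + 4)*(h^3 + 3*h^2 + 2*h) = h*(h + 2)*(h + 4)*(h^2 + 3*h + 2) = h*(h + 2)^2*(h + 4)*(h + 1)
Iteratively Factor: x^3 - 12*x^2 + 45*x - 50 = (x - 5)*(x^2 - 7*x + 10) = (x - 5)^2*(x - 2)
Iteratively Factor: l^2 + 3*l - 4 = (l + 4)*(l - 1)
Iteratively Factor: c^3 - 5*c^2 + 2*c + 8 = (c + 1)*(c^2 - 6*c + 8) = (c - 4)*(c + 1)*(c - 2)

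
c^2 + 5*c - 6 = (c - 1)*(c + 6)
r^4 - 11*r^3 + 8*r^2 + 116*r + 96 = (r - 8)*(r - 6)*(r + 1)*(r + 2)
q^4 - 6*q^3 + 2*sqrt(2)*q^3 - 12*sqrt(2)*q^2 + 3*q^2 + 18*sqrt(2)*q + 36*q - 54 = (q - 3)^2*(q - sqrt(2))*(q + 3*sqrt(2))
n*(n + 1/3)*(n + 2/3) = n^3 + n^2 + 2*n/9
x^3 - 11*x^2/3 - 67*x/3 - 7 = (x - 7)*(x + 1/3)*(x + 3)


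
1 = 1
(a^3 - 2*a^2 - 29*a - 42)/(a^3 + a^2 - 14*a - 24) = (a - 7)/(a - 4)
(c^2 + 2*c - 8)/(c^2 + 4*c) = (c - 2)/c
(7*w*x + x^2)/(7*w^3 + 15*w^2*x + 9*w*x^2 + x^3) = x/(w^2 + 2*w*x + x^2)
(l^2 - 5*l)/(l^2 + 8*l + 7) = l*(l - 5)/(l^2 + 8*l + 7)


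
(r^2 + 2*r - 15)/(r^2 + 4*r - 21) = (r + 5)/(r + 7)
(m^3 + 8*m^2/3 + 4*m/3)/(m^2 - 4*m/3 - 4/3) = m*(m + 2)/(m - 2)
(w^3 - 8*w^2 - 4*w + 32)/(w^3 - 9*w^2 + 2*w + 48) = (w - 2)/(w - 3)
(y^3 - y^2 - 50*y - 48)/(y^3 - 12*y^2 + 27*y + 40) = (y + 6)/(y - 5)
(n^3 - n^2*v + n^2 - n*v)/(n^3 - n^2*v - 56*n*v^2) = (-n^2 + n*v - n + v)/(-n^2 + n*v + 56*v^2)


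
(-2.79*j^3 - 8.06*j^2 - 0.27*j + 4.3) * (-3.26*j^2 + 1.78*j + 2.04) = 9.0954*j^5 + 21.3094*j^4 - 19.1582*j^3 - 30.941*j^2 + 7.1032*j + 8.772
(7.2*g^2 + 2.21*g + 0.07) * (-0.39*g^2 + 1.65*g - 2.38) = -2.808*g^4 + 11.0181*g^3 - 13.5168*g^2 - 5.1443*g - 0.1666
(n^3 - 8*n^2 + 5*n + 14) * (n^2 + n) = n^5 - 7*n^4 - 3*n^3 + 19*n^2 + 14*n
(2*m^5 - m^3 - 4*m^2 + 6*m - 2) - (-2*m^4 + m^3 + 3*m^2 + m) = 2*m^5 + 2*m^4 - 2*m^3 - 7*m^2 + 5*m - 2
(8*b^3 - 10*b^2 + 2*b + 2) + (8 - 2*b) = 8*b^3 - 10*b^2 + 10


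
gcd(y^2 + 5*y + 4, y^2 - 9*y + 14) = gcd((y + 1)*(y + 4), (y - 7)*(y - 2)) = 1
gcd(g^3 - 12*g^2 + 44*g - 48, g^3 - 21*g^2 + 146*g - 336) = g - 6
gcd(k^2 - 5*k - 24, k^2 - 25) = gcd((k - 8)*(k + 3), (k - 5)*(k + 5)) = 1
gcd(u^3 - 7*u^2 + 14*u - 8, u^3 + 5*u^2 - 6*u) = u - 1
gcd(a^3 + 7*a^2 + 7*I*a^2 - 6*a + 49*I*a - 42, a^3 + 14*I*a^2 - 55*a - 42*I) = a^2 + 7*I*a - 6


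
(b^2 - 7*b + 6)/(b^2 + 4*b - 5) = (b - 6)/(b + 5)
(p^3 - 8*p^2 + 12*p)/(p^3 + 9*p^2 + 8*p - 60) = p*(p - 6)/(p^2 + 11*p + 30)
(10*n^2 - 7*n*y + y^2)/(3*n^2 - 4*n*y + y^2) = (10*n^2 - 7*n*y + y^2)/(3*n^2 - 4*n*y + y^2)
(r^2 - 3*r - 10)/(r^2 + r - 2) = (r - 5)/(r - 1)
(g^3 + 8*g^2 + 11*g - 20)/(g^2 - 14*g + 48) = (g^3 + 8*g^2 + 11*g - 20)/(g^2 - 14*g + 48)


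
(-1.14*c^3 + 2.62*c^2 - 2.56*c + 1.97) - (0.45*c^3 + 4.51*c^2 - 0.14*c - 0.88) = -1.59*c^3 - 1.89*c^2 - 2.42*c + 2.85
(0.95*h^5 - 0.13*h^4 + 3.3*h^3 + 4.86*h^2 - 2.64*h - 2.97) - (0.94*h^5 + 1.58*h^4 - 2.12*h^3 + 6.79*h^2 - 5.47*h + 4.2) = 0.01*h^5 - 1.71*h^4 + 5.42*h^3 - 1.93*h^2 + 2.83*h - 7.17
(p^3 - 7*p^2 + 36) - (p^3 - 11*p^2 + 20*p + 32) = 4*p^2 - 20*p + 4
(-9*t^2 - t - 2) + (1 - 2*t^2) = -11*t^2 - t - 1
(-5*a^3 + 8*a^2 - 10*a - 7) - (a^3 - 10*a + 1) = -6*a^3 + 8*a^2 - 8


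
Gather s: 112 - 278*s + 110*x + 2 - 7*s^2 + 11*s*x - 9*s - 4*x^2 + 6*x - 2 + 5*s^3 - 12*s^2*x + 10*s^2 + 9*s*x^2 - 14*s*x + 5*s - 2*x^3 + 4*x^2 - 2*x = 5*s^3 + s^2*(3 - 12*x) + s*(9*x^2 - 3*x - 282) - 2*x^3 + 114*x + 112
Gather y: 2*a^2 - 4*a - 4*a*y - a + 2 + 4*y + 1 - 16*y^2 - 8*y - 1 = 2*a^2 - 5*a - 16*y^2 + y*(-4*a - 4) + 2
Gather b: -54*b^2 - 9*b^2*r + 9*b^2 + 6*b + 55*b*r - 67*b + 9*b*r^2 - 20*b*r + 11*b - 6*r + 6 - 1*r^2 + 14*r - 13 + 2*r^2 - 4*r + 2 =b^2*(-9*r - 45) + b*(9*r^2 + 35*r - 50) + r^2 + 4*r - 5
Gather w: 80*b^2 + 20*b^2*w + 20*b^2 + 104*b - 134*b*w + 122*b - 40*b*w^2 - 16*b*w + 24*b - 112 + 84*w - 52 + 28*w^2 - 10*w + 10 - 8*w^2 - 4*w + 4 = 100*b^2 + 250*b + w^2*(20 - 40*b) + w*(20*b^2 - 150*b + 70) - 150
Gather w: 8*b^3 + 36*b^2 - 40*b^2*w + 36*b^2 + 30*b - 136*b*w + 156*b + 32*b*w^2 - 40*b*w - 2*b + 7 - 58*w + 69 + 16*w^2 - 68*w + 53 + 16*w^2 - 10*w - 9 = 8*b^3 + 72*b^2 + 184*b + w^2*(32*b + 32) + w*(-40*b^2 - 176*b - 136) + 120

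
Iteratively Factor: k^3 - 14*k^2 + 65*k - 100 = (k - 5)*(k^2 - 9*k + 20) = (k - 5)*(k - 4)*(k - 5)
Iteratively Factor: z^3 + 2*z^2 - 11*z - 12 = (z + 1)*(z^2 + z - 12) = (z - 3)*(z + 1)*(z + 4)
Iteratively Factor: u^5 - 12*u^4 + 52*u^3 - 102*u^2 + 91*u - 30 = (u - 2)*(u^4 - 10*u^3 + 32*u^2 - 38*u + 15) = (u - 5)*(u - 2)*(u^3 - 5*u^2 + 7*u - 3) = (u - 5)*(u - 3)*(u - 2)*(u^2 - 2*u + 1) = (u - 5)*(u - 3)*(u - 2)*(u - 1)*(u - 1)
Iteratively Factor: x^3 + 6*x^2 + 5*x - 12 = (x + 4)*(x^2 + 2*x - 3) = (x + 3)*(x + 4)*(x - 1)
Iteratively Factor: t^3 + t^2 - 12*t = (t - 3)*(t^2 + 4*t) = t*(t - 3)*(t + 4)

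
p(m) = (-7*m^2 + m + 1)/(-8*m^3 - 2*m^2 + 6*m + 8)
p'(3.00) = -0.11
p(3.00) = 0.28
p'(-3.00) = -0.14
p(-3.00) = -0.35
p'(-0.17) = 0.41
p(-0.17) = 0.09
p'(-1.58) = -0.44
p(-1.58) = -0.72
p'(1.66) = -0.98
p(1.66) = 0.69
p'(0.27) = -0.33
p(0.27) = 0.08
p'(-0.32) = 0.90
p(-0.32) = -0.01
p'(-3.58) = -0.09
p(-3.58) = -0.28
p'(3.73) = -0.06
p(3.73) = 0.22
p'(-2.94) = -0.14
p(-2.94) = -0.35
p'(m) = (1 - 14*m)/(-8*m^3 - 2*m^2 + 6*m + 8) + (-7*m^2 + m + 1)*(24*m^2 + 4*m - 6)/(-8*m^3 - 2*m^2 + 6*m + 8)^2 = (-28*m^4 + 8*m^3 - 8*m^2 - 54*m + 1)/(2*(16*m^6 + 8*m^5 - 23*m^4 - 38*m^3 + m^2 + 24*m + 16))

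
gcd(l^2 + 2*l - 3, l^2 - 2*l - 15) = l + 3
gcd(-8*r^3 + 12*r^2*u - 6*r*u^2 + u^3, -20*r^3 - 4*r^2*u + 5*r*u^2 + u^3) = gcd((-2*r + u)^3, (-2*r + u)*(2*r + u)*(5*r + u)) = 2*r - u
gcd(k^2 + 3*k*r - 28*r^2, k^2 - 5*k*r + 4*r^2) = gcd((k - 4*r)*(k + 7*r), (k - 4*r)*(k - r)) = -k + 4*r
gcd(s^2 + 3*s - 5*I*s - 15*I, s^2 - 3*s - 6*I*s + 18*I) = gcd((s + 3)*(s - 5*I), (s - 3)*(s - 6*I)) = 1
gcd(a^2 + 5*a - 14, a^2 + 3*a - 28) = a + 7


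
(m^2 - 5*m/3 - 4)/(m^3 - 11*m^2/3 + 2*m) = (3*m + 4)/(m*(3*m - 2))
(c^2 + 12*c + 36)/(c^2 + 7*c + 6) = (c + 6)/(c + 1)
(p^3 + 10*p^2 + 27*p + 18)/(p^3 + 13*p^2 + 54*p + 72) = (p + 1)/(p + 4)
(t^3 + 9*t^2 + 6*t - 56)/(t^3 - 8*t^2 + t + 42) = (t^3 + 9*t^2 + 6*t - 56)/(t^3 - 8*t^2 + t + 42)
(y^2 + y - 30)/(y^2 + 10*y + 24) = (y - 5)/(y + 4)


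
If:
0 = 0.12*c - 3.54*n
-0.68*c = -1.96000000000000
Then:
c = 2.88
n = 0.10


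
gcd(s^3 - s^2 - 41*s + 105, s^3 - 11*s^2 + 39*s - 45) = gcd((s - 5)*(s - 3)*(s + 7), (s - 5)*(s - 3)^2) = s^2 - 8*s + 15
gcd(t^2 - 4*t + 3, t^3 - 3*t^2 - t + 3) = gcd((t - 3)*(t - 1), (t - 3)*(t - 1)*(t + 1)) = t^2 - 4*t + 3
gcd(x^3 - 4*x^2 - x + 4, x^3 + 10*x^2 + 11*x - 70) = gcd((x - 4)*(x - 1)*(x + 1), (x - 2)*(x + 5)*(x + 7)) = 1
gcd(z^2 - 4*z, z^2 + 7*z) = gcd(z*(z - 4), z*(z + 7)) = z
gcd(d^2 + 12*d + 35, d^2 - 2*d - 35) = d + 5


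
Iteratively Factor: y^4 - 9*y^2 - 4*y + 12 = (y - 3)*(y^3 + 3*y^2 - 4) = (y - 3)*(y + 2)*(y^2 + y - 2) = (y - 3)*(y - 1)*(y + 2)*(y + 2)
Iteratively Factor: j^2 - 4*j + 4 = (j - 2)*(j - 2)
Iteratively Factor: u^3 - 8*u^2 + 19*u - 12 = (u - 4)*(u^2 - 4*u + 3) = (u - 4)*(u - 1)*(u - 3)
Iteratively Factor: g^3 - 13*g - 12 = (g + 3)*(g^2 - 3*g - 4) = (g + 1)*(g + 3)*(g - 4)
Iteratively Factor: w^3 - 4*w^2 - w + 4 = (w + 1)*(w^2 - 5*w + 4) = (w - 4)*(w + 1)*(w - 1)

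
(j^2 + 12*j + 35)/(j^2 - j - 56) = (j + 5)/(j - 8)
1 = 1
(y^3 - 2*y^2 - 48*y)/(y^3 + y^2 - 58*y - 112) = y*(y + 6)/(y^2 + 9*y + 14)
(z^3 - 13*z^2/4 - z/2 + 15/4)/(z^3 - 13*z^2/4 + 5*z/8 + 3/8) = 2*(4*z^2 - z - 5)/(8*z^2 - 2*z - 1)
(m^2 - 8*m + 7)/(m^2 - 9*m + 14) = (m - 1)/(m - 2)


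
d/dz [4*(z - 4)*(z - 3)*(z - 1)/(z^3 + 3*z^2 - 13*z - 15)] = 4*(11*z^2 + 2*z - 49)/(z^4 + 12*z^3 + 46*z^2 + 60*z + 25)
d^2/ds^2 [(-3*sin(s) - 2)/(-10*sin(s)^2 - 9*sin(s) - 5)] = (-300*sin(s)^5 - 530*sin(s)^4 + 960*sin(s)^3 + 1573*sin(s)^2 + 195*sin(s) - 146)/(10*sin(s)^2 + 9*sin(s) + 5)^3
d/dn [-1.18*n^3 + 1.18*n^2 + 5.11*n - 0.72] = -3.54*n^2 + 2.36*n + 5.11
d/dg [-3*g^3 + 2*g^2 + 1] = g*(4 - 9*g)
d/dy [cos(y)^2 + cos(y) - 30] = -sin(y) - sin(2*y)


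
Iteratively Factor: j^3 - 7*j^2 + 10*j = (j - 2)*(j^2 - 5*j) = (j - 5)*(j - 2)*(j)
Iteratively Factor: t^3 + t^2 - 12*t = (t + 4)*(t^2 - 3*t) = t*(t + 4)*(t - 3)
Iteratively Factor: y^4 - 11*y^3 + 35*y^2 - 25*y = (y - 5)*(y^3 - 6*y^2 + 5*y) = (y - 5)*(y - 1)*(y^2 - 5*y) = y*(y - 5)*(y - 1)*(y - 5)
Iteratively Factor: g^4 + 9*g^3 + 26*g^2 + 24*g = (g + 3)*(g^3 + 6*g^2 + 8*g) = g*(g + 3)*(g^2 + 6*g + 8) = g*(g + 2)*(g + 3)*(g + 4)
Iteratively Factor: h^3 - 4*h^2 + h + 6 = (h + 1)*(h^2 - 5*h + 6) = (h - 2)*(h + 1)*(h - 3)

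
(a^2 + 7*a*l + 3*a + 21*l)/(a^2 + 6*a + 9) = (a + 7*l)/(a + 3)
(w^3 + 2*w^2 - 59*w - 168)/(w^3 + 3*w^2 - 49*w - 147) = (w - 8)/(w - 7)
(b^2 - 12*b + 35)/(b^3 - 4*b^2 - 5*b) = (b - 7)/(b*(b + 1))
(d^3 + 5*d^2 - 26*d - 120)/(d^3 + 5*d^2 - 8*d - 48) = (d^2 + d - 30)/(d^2 + d - 12)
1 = 1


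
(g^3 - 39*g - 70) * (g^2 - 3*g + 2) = g^5 - 3*g^4 - 37*g^3 + 47*g^2 + 132*g - 140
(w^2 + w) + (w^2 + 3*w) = 2*w^2 + 4*w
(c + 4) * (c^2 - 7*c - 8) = c^3 - 3*c^2 - 36*c - 32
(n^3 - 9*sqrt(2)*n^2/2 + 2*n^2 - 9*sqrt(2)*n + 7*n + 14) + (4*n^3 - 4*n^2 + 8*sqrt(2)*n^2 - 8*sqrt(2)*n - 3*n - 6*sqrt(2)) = 5*n^3 - 2*n^2 + 7*sqrt(2)*n^2/2 - 17*sqrt(2)*n + 4*n - 6*sqrt(2) + 14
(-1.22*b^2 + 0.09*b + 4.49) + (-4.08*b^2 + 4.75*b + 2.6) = -5.3*b^2 + 4.84*b + 7.09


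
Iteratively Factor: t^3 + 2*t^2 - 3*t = (t)*(t^2 + 2*t - 3) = t*(t + 3)*(t - 1)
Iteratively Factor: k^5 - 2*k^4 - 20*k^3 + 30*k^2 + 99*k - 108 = (k - 1)*(k^4 - k^3 - 21*k^2 + 9*k + 108) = (k - 1)*(k + 3)*(k^3 - 4*k^2 - 9*k + 36) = (k - 3)*(k - 1)*(k + 3)*(k^2 - k - 12) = (k - 4)*(k - 3)*(k - 1)*(k + 3)*(k + 3)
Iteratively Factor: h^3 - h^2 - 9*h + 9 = (h + 3)*(h^2 - 4*h + 3) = (h - 1)*(h + 3)*(h - 3)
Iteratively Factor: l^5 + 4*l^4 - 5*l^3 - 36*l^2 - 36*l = (l - 3)*(l^4 + 7*l^3 + 16*l^2 + 12*l) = (l - 3)*(l + 2)*(l^3 + 5*l^2 + 6*l) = (l - 3)*(l + 2)*(l + 3)*(l^2 + 2*l) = (l - 3)*(l + 2)^2*(l + 3)*(l)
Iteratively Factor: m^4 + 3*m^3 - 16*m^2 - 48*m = (m + 3)*(m^3 - 16*m) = (m - 4)*(m + 3)*(m^2 + 4*m) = (m - 4)*(m + 3)*(m + 4)*(m)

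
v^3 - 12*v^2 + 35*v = v*(v - 7)*(v - 5)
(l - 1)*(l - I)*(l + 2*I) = l^3 - l^2 + I*l^2 + 2*l - I*l - 2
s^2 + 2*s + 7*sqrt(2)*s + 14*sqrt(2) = (s + 2)*(s + 7*sqrt(2))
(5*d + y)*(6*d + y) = 30*d^2 + 11*d*y + y^2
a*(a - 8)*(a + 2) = a^3 - 6*a^2 - 16*a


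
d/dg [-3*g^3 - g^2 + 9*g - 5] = -9*g^2 - 2*g + 9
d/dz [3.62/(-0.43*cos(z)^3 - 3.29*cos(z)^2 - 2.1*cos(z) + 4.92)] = (4.6698*sin(z)^2 - 23.8196*cos(z) - 12.2718)*sin(z)/(0.43*cos(z)^3 + 3.29*cos(z)^2 + 2.1*cos(z) - 4.92)^2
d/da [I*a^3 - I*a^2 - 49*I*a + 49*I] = I*(3*a^2 - 2*a - 49)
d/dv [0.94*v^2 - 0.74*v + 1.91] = 1.88*v - 0.74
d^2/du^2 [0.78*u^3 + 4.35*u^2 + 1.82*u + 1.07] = 4.68*u + 8.7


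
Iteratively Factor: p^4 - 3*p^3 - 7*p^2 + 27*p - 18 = (p - 2)*(p^3 - p^2 - 9*p + 9) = (p - 3)*(p - 2)*(p^2 + 2*p - 3) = (p - 3)*(p - 2)*(p - 1)*(p + 3)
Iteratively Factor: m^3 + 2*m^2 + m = (m + 1)*(m^2 + m) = m*(m + 1)*(m + 1)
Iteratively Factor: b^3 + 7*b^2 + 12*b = (b)*(b^2 + 7*b + 12) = b*(b + 3)*(b + 4)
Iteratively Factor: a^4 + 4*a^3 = (a)*(a^3 + 4*a^2) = a^2*(a^2 + 4*a) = a^3*(a + 4)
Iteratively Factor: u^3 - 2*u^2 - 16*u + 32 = (u + 4)*(u^2 - 6*u + 8) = (u - 4)*(u + 4)*(u - 2)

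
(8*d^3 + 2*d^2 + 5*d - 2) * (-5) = -40*d^3 - 10*d^2 - 25*d + 10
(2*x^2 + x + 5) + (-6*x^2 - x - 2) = 3 - 4*x^2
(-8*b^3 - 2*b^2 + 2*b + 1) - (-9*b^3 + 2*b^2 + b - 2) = b^3 - 4*b^2 + b + 3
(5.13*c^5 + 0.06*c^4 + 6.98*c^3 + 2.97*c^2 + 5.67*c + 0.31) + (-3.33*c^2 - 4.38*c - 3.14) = 5.13*c^5 + 0.06*c^4 + 6.98*c^3 - 0.36*c^2 + 1.29*c - 2.83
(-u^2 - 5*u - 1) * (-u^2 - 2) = u^4 + 5*u^3 + 3*u^2 + 10*u + 2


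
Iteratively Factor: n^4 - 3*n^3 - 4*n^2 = (n)*(n^3 - 3*n^2 - 4*n) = n*(n + 1)*(n^2 - 4*n) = n^2*(n + 1)*(n - 4)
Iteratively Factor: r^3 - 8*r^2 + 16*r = (r)*(r^2 - 8*r + 16) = r*(r - 4)*(r - 4)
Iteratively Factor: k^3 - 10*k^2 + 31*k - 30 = (k - 3)*(k^2 - 7*k + 10) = (k - 3)*(k - 2)*(k - 5)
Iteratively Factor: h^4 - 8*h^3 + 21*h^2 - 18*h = (h)*(h^3 - 8*h^2 + 21*h - 18) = h*(h - 3)*(h^2 - 5*h + 6) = h*(h - 3)*(h - 2)*(h - 3)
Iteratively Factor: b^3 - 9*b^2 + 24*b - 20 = (b - 2)*(b^2 - 7*b + 10) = (b - 5)*(b - 2)*(b - 2)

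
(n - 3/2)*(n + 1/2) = n^2 - n - 3/4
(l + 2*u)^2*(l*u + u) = l^3*u + 4*l^2*u^2 + l^2*u + 4*l*u^3 + 4*l*u^2 + 4*u^3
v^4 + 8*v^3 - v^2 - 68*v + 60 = (v - 2)*(v - 1)*(v + 5)*(v + 6)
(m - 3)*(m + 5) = m^2 + 2*m - 15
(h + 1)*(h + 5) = h^2 + 6*h + 5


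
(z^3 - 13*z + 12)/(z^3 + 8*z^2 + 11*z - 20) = (z - 3)/(z + 5)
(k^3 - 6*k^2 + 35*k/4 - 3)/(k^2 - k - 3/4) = (2*k^2 - 9*k + 4)/(2*k + 1)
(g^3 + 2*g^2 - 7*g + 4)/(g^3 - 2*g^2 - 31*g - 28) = (g^2 - 2*g + 1)/(g^2 - 6*g - 7)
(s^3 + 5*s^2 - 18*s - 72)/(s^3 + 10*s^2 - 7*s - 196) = (s^2 + 9*s + 18)/(s^2 + 14*s + 49)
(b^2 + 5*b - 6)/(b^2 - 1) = (b + 6)/(b + 1)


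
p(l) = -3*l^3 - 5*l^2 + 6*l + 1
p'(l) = -9*l^2 - 10*l + 6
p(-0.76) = -5.13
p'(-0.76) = 8.40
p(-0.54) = -3.23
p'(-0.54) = 8.78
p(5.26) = -542.37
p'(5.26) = -295.61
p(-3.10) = 23.72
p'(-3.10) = -49.49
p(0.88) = 0.36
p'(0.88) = -9.77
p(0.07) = 1.39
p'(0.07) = 5.26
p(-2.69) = 7.07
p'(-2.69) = -32.22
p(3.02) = -109.11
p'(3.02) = -106.28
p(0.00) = 1.00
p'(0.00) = 6.00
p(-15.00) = 8911.00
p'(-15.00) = -1869.00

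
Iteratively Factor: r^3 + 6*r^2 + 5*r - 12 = (r + 3)*(r^2 + 3*r - 4) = (r - 1)*(r + 3)*(r + 4)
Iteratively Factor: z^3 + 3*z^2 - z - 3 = (z - 1)*(z^2 + 4*z + 3) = (z - 1)*(z + 3)*(z + 1)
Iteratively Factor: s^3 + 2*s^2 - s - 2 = (s + 2)*(s^2 - 1) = (s + 1)*(s + 2)*(s - 1)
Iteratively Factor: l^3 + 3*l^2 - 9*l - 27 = (l - 3)*(l^2 + 6*l + 9) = (l - 3)*(l + 3)*(l + 3)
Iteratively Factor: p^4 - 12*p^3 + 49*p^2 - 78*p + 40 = (p - 4)*(p^3 - 8*p^2 + 17*p - 10) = (p - 4)*(p - 1)*(p^2 - 7*p + 10) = (p - 4)*(p - 2)*(p - 1)*(p - 5)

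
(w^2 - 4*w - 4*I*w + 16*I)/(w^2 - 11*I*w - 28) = (w - 4)/(w - 7*I)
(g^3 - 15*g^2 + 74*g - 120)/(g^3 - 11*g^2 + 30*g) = (g - 4)/g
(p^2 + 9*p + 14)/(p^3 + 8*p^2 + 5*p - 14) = 1/(p - 1)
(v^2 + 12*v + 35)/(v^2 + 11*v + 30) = (v + 7)/(v + 6)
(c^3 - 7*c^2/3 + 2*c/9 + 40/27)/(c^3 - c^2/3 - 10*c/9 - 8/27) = (3*c - 5)/(3*c + 1)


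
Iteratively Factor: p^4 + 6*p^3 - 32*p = (p - 2)*(p^3 + 8*p^2 + 16*p) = (p - 2)*(p + 4)*(p^2 + 4*p) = p*(p - 2)*(p + 4)*(p + 4)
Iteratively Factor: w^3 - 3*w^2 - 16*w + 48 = (w + 4)*(w^2 - 7*w + 12) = (w - 3)*(w + 4)*(w - 4)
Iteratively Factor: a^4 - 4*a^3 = (a)*(a^3 - 4*a^2) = a^2*(a^2 - 4*a) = a^2*(a - 4)*(a)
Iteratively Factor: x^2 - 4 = (x - 2)*(x + 2)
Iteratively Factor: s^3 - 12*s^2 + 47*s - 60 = (s - 4)*(s^2 - 8*s + 15) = (s - 5)*(s - 4)*(s - 3)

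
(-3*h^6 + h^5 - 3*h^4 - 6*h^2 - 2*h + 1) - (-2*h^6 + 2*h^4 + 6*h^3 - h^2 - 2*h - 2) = -h^6 + h^5 - 5*h^4 - 6*h^3 - 5*h^2 + 3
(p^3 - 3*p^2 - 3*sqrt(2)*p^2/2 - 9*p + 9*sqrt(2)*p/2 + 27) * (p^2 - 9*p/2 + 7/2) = p^5 - 15*p^4/2 - 3*sqrt(2)*p^4/2 + 8*p^3 + 45*sqrt(2)*p^3/4 - 51*sqrt(2)*p^2/2 + 57*p^2 - 153*p + 63*sqrt(2)*p/4 + 189/2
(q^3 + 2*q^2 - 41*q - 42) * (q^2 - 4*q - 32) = q^5 - 2*q^4 - 81*q^3 + 58*q^2 + 1480*q + 1344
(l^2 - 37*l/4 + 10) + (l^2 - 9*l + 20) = 2*l^2 - 73*l/4 + 30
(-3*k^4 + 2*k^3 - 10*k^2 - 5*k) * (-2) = 6*k^4 - 4*k^3 + 20*k^2 + 10*k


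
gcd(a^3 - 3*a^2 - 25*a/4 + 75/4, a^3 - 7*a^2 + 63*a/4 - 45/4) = a^2 - 11*a/2 + 15/2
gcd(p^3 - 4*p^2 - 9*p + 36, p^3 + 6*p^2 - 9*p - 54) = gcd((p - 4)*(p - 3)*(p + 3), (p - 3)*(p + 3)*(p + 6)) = p^2 - 9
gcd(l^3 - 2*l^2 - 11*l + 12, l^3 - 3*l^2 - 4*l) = l - 4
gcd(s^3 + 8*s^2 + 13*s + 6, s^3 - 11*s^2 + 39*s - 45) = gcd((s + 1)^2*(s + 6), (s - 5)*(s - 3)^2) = 1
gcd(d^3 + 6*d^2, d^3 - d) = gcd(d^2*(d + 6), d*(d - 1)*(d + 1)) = d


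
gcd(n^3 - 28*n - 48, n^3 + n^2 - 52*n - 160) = n + 4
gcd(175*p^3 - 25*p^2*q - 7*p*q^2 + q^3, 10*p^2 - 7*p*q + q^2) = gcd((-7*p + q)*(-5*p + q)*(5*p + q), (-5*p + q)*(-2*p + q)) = 5*p - q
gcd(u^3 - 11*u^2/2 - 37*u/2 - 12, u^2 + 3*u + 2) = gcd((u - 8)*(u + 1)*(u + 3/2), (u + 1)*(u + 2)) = u + 1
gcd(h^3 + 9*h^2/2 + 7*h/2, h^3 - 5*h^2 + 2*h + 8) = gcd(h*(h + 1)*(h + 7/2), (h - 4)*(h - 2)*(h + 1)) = h + 1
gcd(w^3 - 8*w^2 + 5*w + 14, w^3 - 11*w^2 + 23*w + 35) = w^2 - 6*w - 7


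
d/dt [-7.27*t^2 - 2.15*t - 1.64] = -14.54*t - 2.15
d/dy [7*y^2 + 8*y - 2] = 14*y + 8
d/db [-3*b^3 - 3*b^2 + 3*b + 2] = -9*b^2 - 6*b + 3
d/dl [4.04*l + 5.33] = 4.04000000000000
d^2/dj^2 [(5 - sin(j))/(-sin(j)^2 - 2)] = (-9*sin(j)^5 + 20*sin(j)^4 - 70*sin(j)^2 - sin(j)/2 - 6*sin(3*j) + sin(5*j)/2 + 20)/(sin(j)^2 + 2)^3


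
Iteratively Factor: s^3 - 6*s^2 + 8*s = (s - 2)*(s^2 - 4*s) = s*(s - 2)*(s - 4)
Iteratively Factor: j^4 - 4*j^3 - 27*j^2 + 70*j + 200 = (j + 2)*(j^3 - 6*j^2 - 15*j + 100) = (j - 5)*(j + 2)*(j^2 - j - 20) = (j - 5)^2*(j + 2)*(j + 4)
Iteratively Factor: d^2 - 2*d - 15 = (d - 5)*(d + 3)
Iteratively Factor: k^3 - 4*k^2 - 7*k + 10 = (k + 2)*(k^2 - 6*k + 5) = (k - 1)*(k + 2)*(k - 5)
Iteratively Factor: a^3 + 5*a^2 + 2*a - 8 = (a + 4)*(a^2 + a - 2) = (a - 1)*(a + 4)*(a + 2)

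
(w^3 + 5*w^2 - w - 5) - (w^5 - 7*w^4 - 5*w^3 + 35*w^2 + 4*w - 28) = -w^5 + 7*w^4 + 6*w^3 - 30*w^2 - 5*w + 23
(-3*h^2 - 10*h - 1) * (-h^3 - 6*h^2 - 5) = 3*h^5 + 28*h^4 + 61*h^3 + 21*h^2 + 50*h + 5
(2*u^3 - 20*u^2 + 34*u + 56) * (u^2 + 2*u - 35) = 2*u^5 - 16*u^4 - 76*u^3 + 824*u^2 - 1078*u - 1960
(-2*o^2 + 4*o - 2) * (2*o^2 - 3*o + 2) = -4*o^4 + 14*o^3 - 20*o^2 + 14*o - 4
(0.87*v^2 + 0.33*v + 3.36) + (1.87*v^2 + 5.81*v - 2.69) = 2.74*v^2 + 6.14*v + 0.67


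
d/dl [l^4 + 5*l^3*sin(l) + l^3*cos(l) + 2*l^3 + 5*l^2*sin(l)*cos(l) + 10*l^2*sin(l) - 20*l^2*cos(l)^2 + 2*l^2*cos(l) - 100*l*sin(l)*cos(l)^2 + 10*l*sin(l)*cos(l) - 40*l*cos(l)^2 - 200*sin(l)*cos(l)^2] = -l^3*sin(l) + 5*l^3*cos(l) + 4*l^3 + 20*l^2*sin(2*l) + 13*sqrt(2)*l^2*sin(l + pi/4) + 5*l^2*cos(2*l) + 6*l^2 + 20*l*sin(l) + 45*l*sin(2*l) - 21*l*cos(l) - 10*l*cos(2*l) - 75*l*cos(3*l) - 20*l - 25*sin(l) + 5*sin(2*l) - 25*sin(3*l) - 50*cos(l) - 20*cos(2*l) - 150*cos(3*l) - 20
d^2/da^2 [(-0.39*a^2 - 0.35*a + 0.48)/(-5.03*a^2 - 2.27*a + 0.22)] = (8.804512*a^3 - 70.277148*a^2 - 30.560268*a - 5.621788)/(127.263527*a^6 + 172.299129*a^5 + 61.058667*a^4 - 3.374809*a^3 - 2.670558*a^2 + 0.329604*a - 0.010648)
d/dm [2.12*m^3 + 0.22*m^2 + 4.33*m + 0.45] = 6.36*m^2 + 0.44*m + 4.33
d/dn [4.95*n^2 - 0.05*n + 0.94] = 9.9*n - 0.05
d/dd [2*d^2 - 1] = 4*d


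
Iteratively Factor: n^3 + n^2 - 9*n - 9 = (n - 3)*(n^2 + 4*n + 3) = (n - 3)*(n + 3)*(n + 1)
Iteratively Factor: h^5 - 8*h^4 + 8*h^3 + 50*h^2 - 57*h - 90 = (h - 3)*(h^4 - 5*h^3 - 7*h^2 + 29*h + 30) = (h - 3)^2*(h^3 - 2*h^2 - 13*h - 10) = (h - 3)^2*(h + 2)*(h^2 - 4*h - 5) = (h - 5)*(h - 3)^2*(h + 2)*(h + 1)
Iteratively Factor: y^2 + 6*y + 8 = (y + 2)*(y + 4)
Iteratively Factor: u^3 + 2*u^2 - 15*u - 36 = (u + 3)*(u^2 - u - 12) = (u - 4)*(u + 3)*(u + 3)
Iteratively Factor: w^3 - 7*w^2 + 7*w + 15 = (w - 5)*(w^2 - 2*w - 3) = (w - 5)*(w - 3)*(w + 1)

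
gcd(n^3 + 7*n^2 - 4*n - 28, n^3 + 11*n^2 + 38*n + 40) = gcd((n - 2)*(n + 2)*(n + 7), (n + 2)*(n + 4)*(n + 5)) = n + 2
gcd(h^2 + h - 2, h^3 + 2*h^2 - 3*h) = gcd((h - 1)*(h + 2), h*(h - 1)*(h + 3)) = h - 1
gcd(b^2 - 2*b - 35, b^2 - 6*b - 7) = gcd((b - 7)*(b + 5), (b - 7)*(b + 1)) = b - 7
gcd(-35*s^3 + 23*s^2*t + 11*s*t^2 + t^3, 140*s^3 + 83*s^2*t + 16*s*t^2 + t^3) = 35*s^2 + 12*s*t + t^2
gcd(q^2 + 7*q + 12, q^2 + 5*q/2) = 1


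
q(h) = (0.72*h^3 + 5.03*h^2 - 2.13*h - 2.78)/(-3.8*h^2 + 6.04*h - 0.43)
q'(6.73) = -0.12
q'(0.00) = 95.77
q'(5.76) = -0.09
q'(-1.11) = 0.40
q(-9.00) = 0.28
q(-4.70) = -0.39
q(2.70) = -3.58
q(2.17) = -4.53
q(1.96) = -5.58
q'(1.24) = 19.66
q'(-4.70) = -0.13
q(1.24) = 3.03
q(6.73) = -3.26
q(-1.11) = -0.41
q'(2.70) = 0.93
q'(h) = (7.6*h - 6.04)*(0.72*h^3 + 5.03*h^2 - 2.13*h - 2.78)/(-3.8*h^2 + 6.04*h - 0.43)^2 + (2.16*h^2 + 10.06*h - 2.13)/(-3.8*h^2 + 6.04*h - 0.43)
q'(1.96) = 7.37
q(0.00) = 6.47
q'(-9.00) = -0.17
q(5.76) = -3.16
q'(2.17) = 3.35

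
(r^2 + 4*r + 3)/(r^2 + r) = (r + 3)/r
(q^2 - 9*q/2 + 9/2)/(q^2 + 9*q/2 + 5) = (2*q^2 - 9*q + 9)/(2*q^2 + 9*q + 10)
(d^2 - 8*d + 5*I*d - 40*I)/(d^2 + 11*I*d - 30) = (d - 8)/(d + 6*I)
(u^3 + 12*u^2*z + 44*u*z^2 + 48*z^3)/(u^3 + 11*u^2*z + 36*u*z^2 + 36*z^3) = (u + 4*z)/(u + 3*z)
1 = 1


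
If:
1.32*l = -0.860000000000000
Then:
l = -0.65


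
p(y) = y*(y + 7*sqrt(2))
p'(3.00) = 15.90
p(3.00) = 38.70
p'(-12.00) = -14.10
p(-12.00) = 25.21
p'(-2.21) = 5.48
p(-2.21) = -16.99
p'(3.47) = 16.84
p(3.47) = 46.39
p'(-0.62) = 8.66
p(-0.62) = -5.75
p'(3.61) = 17.12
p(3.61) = 48.77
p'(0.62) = 11.14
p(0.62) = 6.52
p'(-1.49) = 6.92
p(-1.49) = -12.53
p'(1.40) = 12.70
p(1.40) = 15.82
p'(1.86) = 13.62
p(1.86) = 21.87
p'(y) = 2*y + 7*sqrt(2)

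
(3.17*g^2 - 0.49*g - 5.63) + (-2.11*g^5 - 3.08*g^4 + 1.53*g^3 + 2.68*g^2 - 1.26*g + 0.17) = -2.11*g^5 - 3.08*g^4 + 1.53*g^3 + 5.85*g^2 - 1.75*g - 5.46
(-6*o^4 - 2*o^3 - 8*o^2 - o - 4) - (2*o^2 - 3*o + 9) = -6*o^4 - 2*o^3 - 10*o^2 + 2*o - 13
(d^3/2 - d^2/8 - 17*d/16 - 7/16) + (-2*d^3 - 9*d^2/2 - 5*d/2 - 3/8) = -3*d^3/2 - 37*d^2/8 - 57*d/16 - 13/16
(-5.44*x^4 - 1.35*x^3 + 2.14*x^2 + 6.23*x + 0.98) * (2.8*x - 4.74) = -15.232*x^5 + 22.0056*x^4 + 12.391*x^3 + 7.3004*x^2 - 26.7862*x - 4.6452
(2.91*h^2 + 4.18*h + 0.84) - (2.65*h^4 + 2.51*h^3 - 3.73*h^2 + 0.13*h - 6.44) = -2.65*h^4 - 2.51*h^3 + 6.64*h^2 + 4.05*h + 7.28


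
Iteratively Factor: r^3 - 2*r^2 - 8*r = (r - 4)*(r^2 + 2*r) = r*(r - 4)*(r + 2)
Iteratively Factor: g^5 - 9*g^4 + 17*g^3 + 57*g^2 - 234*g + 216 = (g + 3)*(g^4 - 12*g^3 + 53*g^2 - 102*g + 72) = (g - 3)*(g + 3)*(g^3 - 9*g^2 + 26*g - 24) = (g - 3)*(g - 2)*(g + 3)*(g^2 - 7*g + 12) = (g - 3)^2*(g - 2)*(g + 3)*(g - 4)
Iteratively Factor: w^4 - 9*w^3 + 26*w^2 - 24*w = (w - 2)*(w^3 - 7*w^2 + 12*w) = (w - 4)*(w - 2)*(w^2 - 3*w) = (w - 4)*(w - 3)*(w - 2)*(w)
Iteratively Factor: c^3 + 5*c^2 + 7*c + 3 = (c + 3)*(c^2 + 2*c + 1) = (c + 1)*(c + 3)*(c + 1)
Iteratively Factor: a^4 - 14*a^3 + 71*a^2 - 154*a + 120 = (a - 3)*(a^3 - 11*a^2 + 38*a - 40) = (a - 4)*(a - 3)*(a^2 - 7*a + 10) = (a - 5)*(a - 4)*(a - 3)*(a - 2)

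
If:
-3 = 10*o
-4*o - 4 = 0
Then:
No Solution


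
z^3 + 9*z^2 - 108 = (z - 3)*(z + 6)^2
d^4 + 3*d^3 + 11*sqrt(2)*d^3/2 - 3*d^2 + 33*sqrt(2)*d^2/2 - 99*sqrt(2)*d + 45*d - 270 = (d - 3)*(d + 6)*(d + 5*sqrt(2)/2)*(d + 3*sqrt(2))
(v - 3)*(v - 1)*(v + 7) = v^3 + 3*v^2 - 25*v + 21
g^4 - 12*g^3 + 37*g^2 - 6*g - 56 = (g - 7)*(g - 4)*(g - 2)*(g + 1)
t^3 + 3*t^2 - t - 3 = (t - 1)*(t + 1)*(t + 3)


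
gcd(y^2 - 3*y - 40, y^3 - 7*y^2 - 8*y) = y - 8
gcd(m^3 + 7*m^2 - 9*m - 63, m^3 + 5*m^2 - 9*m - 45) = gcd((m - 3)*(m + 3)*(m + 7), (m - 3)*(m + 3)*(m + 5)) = m^2 - 9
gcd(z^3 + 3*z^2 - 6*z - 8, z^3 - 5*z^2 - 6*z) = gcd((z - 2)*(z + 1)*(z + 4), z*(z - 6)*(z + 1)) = z + 1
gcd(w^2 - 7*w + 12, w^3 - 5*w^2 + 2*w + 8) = w - 4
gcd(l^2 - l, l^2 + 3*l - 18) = 1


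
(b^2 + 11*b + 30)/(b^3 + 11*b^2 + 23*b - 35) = (b + 6)/(b^2 + 6*b - 7)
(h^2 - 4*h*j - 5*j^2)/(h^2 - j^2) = (h - 5*j)/(h - j)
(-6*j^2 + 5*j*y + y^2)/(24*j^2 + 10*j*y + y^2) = (-j + y)/(4*j + y)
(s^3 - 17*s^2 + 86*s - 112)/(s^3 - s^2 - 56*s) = (s^2 - 9*s + 14)/(s*(s + 7))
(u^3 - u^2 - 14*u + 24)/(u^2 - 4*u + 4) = (u^2 + u - 12)/(u - 2)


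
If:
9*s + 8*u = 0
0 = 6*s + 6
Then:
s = -1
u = 9/8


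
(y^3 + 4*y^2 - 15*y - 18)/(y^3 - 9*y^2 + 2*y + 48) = (y^2 + 7*y + 6)/(y^2 - 6*y - 16)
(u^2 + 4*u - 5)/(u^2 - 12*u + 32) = (u^2 + 4*u - 5)/(u^2 - 12*u + 32)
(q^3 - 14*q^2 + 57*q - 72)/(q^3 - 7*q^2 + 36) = (q^2 - 11*q + 24)/(q^2 - 4*q - 12)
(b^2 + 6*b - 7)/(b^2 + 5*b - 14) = (b - 1)/(b - 2)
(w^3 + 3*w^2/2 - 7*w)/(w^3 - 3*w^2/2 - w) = (2*w + 7)/(2*w + 1)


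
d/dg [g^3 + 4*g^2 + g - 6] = 3*g^2 + 8*g + 1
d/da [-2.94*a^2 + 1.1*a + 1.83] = 1.1 - 5.88*a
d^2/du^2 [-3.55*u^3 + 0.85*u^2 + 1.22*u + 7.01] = 1.7 - 21.3*u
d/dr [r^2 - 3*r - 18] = 2*r - 3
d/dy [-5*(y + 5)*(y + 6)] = -10*y - 55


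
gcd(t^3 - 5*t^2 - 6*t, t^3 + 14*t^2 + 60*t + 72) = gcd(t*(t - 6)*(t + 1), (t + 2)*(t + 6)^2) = 1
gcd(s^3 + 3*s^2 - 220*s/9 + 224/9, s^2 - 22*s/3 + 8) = s - 4/3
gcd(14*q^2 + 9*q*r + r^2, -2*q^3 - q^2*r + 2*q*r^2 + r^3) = 2*q + r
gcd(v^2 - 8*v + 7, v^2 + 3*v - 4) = v - 1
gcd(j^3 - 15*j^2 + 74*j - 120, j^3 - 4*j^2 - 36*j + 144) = j^2 - 10*j + 24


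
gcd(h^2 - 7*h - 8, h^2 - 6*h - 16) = h - 8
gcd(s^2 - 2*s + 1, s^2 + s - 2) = s - 1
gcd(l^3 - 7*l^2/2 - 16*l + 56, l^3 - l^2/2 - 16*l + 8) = l^2 - 16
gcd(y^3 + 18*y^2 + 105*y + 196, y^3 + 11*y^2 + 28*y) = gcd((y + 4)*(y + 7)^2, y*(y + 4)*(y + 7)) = y^2 + 11*y + 28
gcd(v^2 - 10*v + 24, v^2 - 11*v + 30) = v - 6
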